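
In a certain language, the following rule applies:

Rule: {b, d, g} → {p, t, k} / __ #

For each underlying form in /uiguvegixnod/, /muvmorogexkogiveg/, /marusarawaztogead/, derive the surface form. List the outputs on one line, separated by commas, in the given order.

/uiguvegixnod/: /d/ is a voiced stop in word-final position, so it devoices to [t]. → [uiguvegixnot].
/muvmorogexkogiveg/: /g/ is a voiced stop in word-final position, so it devoices to [k]. → [muvmorogexkogivek].
/marusarawaztogead/: /d/ is a voiced stop in word-final position, so it devoices to [t]. → [marusarawaztogeat].

uiguvegixnot, muvmorogexkogivek, marusarawaztogeat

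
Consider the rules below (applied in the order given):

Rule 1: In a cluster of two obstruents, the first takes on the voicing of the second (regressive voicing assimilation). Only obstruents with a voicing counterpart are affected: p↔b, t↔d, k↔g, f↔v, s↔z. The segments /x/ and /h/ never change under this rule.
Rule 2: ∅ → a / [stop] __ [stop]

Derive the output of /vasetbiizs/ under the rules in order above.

Rule 1 (regressive voicing assimilation): /t/ precedes the voiced obstruent /b/, so it voices to [d] by assimilation. /z/ precedes the voiceless obstruent /s/, so it devoices to [s] by assimilation. /vasetbiizs/ → vasedbiiss.
Rule 2 (stop-cluster a-epenthesis): /d/ and /b/ form a stop–stop cluster, so [a] is inserted between them. /vasedbiiss/ → vasedabiiss.

vasedabiiss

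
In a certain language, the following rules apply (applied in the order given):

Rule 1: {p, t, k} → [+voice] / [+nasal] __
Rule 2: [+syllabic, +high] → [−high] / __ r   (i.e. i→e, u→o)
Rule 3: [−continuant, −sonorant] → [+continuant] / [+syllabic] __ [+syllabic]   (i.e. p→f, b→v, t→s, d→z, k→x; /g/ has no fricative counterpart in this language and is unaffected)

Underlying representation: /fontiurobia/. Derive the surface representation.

fondiorovia

Rule 1 (post-nasal voicing): /t/ is a voiceless stop immediately after the nasal /n/, so it voices to [d]. /fontiurobia/ → fondiurobia.
Rule 2 (pre-rhotic lowering): /u/ is a high vowel immediately before /r/, so it lowers to [o]. /fondiurobia/ → fondiorobia.
Rule 3 (intervocalic spirantization): /b/ is a stop between vowels /o/ and /i/, so it spirantizes to the fricative [v]. /fondiorobia/ → fondiorovia.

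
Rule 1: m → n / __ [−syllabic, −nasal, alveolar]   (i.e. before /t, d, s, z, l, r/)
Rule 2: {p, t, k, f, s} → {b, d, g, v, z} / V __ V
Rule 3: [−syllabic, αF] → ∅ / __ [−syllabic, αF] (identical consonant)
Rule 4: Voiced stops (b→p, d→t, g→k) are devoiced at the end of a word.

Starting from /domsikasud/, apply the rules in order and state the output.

donsigazut

Rule 1 (nasal place assimilation): /m/ precedes the alveolar consonant /s/, so it assimilates in place to [n]. /domsikasud/ → donsikasud.
Rule 2 (intervocalic voicing): /k/ is a voiceless obstruent between vowels /i/ and /a/, so it voices to [g]. /s/ is a voiceless obstruent between vowels /a/ and /u/, so it voices to [z]. /donsikasud/ → donsigazud.
Rule 3 (degemination): no segment meets the environment; /donsigazud/ is unchanged.
Rule 4 (final devoicing): /d/ is a voiced stop in word-final position, so it devoices to [t]. /donsigazud/ → donsigazut.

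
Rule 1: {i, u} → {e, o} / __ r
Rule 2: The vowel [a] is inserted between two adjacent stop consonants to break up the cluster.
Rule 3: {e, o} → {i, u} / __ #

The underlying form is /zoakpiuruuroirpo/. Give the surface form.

Rule 1 (pre-rhotic lowering): /u/ is a high vowel immediately before /r/, so it lowers to [o]. /u/ is a high vowel immediately before /r/, so it lowers to [o]. /i/ is a high vowel immediately before /r/, so it lowers to [e]. /zoakpiuruuroirpo/ → zoakpioruoroerpo.
Rule 2 (stop-cluster a-epenthesis): /k/ and /p/ form a stop–stop cluster, so [a] is inserted between them. /zoakpioruoroerpo/ → zoakapioruoroerpo.
Rule 3 (final vowel raising): /o/ is a mid vowel in word-final position, so it raises to [u]. /zoakapioruoroerpo/ → zoakapioruoroerpu.

zoakapioruoroerpu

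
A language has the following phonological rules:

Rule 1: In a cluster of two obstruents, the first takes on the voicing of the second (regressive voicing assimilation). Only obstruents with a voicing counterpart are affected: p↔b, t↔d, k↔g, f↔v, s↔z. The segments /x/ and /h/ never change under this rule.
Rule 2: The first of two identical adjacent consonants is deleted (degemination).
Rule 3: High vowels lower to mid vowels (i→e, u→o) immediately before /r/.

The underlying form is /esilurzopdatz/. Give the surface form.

Rule 1 (regressive voicing assimilation): /p/ precedes the voiced obstruent /d/, so it voices to [b] by assimilation. /t/ precedes the voiced obstruent /z/, so it voices to [d] by assimilation. /esilurzopdatz/ → esilurzobdadz.
Rule 2 (degemination): no segment meets the environment; /esilurzobdadz/ is unchanged.
Rule 3 (pre-rhotic lowering): /u/ is a high vowel immediately before /r/, so it lowers to [o]. /esilurzobdadz/ → esilorzobdadz.

esilorzobdadz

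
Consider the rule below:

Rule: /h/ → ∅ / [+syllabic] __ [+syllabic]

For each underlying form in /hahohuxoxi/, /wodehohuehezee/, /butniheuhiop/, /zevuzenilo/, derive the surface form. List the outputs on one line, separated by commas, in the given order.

haouxoxi, wodeoueezee, butnieuiop, zevuzenilo

/hahohuxoxi/: /h/ occurs between vowels /a/ and /o/, so it deletes. /h/ occurs between vowels /o/ and /u/, so it deletes. → [haouxoxi].
/wodehohuehezee/: /h/ occurs between vowels /e/ and /o/, so it deletes. /h/ occurs between vowels /o/ and /u/, so it deletes. /h/ occurs between vowels /e/ and /e/, so it deletes. → [wodeoueezee].
/butniheuhiop/: /h/ occurs between vowels /i/ and /e/, so it deletes. /h/ occurs between vowels /u/ and /i/, so it deletes. → [butnieuiop].
/zevuzenilo/: the rule's environment is not met; surfaces unchanged as [zevuzenilo].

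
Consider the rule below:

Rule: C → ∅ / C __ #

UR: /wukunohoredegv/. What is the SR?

/v/ is the second consonant of a word-final cluster /gv/, so it deletes.
The other instances of /w/, /k/, /n/, /h/, /r/, /d/, /g/ do not occur in the required environment and remain unchanged.
Surface form: [wukunohoredeg].

wukunohoredeg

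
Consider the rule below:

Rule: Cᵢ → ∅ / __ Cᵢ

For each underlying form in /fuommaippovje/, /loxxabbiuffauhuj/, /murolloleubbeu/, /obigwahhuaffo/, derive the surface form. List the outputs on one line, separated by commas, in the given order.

/fuommaippovje/: /mm/ is a geminate; the first /m/ deletes. /pp/ is a geminate; the first /p/ deletes. → [fuomaipovje].
/loxxabbiuffauhuj/: /xx/ is a geminate; the first /x/ deletes. /bb/ is a geminate; the first /b/ deletes. /ff/ is a geminate; the first /f/ deletes. → [loxabiufauhuj].
/murolloleubbeu/: /ll/ is a geminate; the first /l/ deletes. /bb/ is a geminate; the first /b/ deletes. → [murololeubeu].
/obigwahhuaffo/: /hh/ is a geminate; the first /h/ deletes. /ff/ is a geminate; the first /f/ deletes. → [obigwahuafo].

fuomaipovje, loxabiufauhuj, murololeubeu, obigwahuafo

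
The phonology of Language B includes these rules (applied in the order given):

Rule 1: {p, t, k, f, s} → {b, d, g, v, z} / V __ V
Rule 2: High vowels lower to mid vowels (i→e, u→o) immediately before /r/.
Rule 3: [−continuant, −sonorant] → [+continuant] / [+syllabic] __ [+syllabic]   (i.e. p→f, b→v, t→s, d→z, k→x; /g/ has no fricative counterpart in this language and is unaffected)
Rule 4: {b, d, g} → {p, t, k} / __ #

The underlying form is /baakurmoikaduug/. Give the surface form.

Rule 1 (intervocalic voicing): /k/ is a voiceless obstruent between vowels /a/ and /u/, so it voices to [g]. /k/ is a voiceless obstruent between vowels /i/ and /a/, so it voices to [g]. /baakurmoikaduug/ → baagurmoigaduug.
Rule 2 (pre-rhotic lowering): /u/ is a high vowel immediately before /r/, so it lowers to [o]. /baagurmoigaduug/ → baagormoigaduug.
Rule 3 (intervocalic spirantization): /d/ is a stop between vowels /a/ and /u/, so it spirantizes to the fricative [z]. /baagormoigaduug/ → baagormoigazuug.
Rule 4 (final devoicing): /g/ is a voiced stop in word-final position, so it devoices to [k]. /baagormoigazuug/ → baagormoigazuuk.

baagormoigazuuk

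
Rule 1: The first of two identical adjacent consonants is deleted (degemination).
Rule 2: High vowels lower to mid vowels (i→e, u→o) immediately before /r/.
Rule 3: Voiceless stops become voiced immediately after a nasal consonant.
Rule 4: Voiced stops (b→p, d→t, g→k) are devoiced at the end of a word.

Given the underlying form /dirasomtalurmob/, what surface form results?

Rule 1 (degemination): no segment meets the environment; /dirasomtalurmob/ is unchanged.
Rule 2 (pre-rhotic lowering): /i/ is a high vowel immediately before /r/, so it lowers to [e]. /u/ is a high vowel immediately before /r/, so it lowers to [o]. /dirasomtalurmob/ → derasomtalormob.
Rule 3 (post-nasal voicing): /t/ is a voiceless stop immediately after the nasal /m/, so it voices to [d]. /derasomtalormob/ → derasomdalormob.
Rule 4 (final devoicing): /b/ is a voiced stop in word-final position, so it devoices to [p]. /derasomdalormob/ → derasomdalormop.

derasomdalormop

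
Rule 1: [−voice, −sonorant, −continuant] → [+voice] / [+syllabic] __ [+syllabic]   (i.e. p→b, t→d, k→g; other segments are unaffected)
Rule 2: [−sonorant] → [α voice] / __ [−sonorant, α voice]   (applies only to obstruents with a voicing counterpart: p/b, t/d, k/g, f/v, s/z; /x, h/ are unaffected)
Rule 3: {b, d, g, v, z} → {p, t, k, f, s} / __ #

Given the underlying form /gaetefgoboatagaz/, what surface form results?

gaedevgoboadagas

Rule 1 (intervocalic voicing): /t/ is a voiceless stop between vowels /e/ and /e/, so it voices to [d]. /t/ is a voiceless stop between vowels /a/ and /a/, so it voices to [d]. /gaetefgoboatagaz/ → gaedefgoboadagaz.
Rule 2 (regressive voicing assimilation): /f/ precedes the voiced obstruent /g/, so it voices to [v] by assimilation. /gaedefgoboadagaz/ → gaedevgoboadagaz.
Rule 3 (final devoicing): /z/ is a voiced obstruent in word-final position, so it devoices to [s]. /gaedevgoboadagaz/ → gaedevgoboadagas.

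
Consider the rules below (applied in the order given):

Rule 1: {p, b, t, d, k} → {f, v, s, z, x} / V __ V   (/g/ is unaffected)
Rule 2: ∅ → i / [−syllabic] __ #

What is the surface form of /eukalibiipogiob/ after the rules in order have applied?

Rule 1 (intervocalic spirantization): /k/ is a stop between vowels /u/ and /a/, so it spirantizes to the fricative [x]. /b/ is a stop between vowels /i/ and /i/, so it spirantizes to the fricative [v]. /p/ is a stop between vowels /i/ and /o/, so it spirantizes to the fricative [f]. /eukalibiipogiob/ → euxaliviifogiob.
Rule 2 (final i-epenthesis): the form ends in the consonant /b/, so [i] is inserted word-finally. /euxaliviifogiob/ → euxaliviifogiobi.

euxaliviifogiobi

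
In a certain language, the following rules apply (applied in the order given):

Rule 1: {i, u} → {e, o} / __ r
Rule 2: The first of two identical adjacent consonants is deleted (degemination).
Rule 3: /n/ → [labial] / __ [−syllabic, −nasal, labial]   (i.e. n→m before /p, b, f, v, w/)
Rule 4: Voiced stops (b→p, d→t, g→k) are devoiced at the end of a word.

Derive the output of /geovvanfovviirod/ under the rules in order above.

geovamfovierot

Rule 1 (pre-rhotic lowering): /i/ is a high vowel immediately before /r/, so it lowers to [e]. /geovvanfovviirod/ → geovvanfovvierod.
Rule 2 (degemination): /vv/ is a geminate; the first /v/ deletes. /vv/ is a geminate; the first /v/ deletes. /geovvanfovvierod/ → geovanfovierod.
Rule 3 (nasal place assimilation): /n/ precedes the labial consonant /f/, so it assimilates in place to [m]. /geovanfovierod/ → geovamfovierod.
Rule 4 (final devoicing): /d/ is a voiced stop in word-final position, so it devoices to [t]. /geovamfovierod/ → geovamfovierot.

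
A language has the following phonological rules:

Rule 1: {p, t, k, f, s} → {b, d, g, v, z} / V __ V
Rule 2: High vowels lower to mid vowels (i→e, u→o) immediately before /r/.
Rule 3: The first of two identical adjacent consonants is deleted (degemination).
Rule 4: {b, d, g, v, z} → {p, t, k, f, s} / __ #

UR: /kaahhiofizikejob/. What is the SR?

Rule 1 (intervocalic voicing): /f/ is a voiceless obstruent between vowels /o/ and /i/, so it voices to [v]. /k/ is a voiceless obstruent between vowels /i/ and /e/, so it voices to [g]. /kaahhiofizikejob/ → kaahhiovizigejob.
Rule 2 (pre-rhotic lowering): no segment meets the environment; /kaahhiovizigejob/ is unchanged.
Rule 3 (degemination): /hh/ is a geminate; the first /h/ deletes. /kaahhiovizigejob/ → kaahiovizigejob.
Rule 4 (final devoicing): /b/ is a voiced obstruent in word-final position, so it devoices to [p]. /kaahiovizigejob/ → kaahiovizigejop.

kaahiovizigejop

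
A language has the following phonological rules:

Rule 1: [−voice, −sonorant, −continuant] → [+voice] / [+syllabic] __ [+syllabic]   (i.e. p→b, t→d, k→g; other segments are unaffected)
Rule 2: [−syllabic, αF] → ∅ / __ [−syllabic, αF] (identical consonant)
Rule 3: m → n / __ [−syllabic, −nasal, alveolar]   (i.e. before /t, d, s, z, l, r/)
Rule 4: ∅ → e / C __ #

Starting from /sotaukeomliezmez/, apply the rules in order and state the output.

sodaugeonliezmeze

Rule 1 (intervocalic voicing): /t/ is a voiceless stop between vowels /o/ and /a/, so it voices to [d]. /k/ is a voiceless stop between vowels /u/ and /e/, so it voices to [g]. /sotaukeomliezmez/ → sodaugeomliezmez.
Rule 2 (degemination): no segment meets the environment; /sodaugeomliezmez/ is unchanged.
Rule 3 (nasal place assimilation): /m/ precedes the alveolar consonant /l/, so it assimilates in place to [n]. /sodaugeomliezmez/ → sodaugeonliezmez.
Rule 4 (final e-epenthesis): the form ends in the consonant /z/, so [e] is inserted word-finally. /sodaugeonliezmez/ → sodaugeonliezmeze.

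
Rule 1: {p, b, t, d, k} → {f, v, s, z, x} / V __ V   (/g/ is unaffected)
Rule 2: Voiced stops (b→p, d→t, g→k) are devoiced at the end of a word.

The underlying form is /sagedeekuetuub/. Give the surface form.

sagezeexuesuup

Rule 1 (intervocalic spirantization): /d/ is a stop between vowels /e/ and /e/, so it spirantizes to the fricative [z]. /k/ is a stop between vowels /e/ and /u/, so it spirantizes to the fricative [x]. /t/ is a stop between vowels /e/ and /u/, so it spirantizes to the fricative [s]. /sagedeekuetuub/ → sagezeexuesuub.
Rule 2 (final devoicing): /b/ is a voiced stop in word-final position, so it devoices to [p]. /sagezeexuesuub/ → sagezeexuesuup.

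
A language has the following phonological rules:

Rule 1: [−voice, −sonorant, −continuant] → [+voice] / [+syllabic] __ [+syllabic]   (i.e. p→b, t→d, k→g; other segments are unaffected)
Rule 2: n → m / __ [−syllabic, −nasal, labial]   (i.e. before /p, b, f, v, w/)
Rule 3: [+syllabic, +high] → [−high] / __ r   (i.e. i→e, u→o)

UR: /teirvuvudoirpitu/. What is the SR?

Rule 1 (intervocalic voicing): /t/ is a voiceless stop between vowels /i/ and /u/, so it voices to [d]. /teirvuvudoirpitu/ → teirvuvudoirpidu.
Rule 2 (nasal place assimilation): no segment meets the environment; /teirvuvudoirpidu/ is unchanged.
Rule 3 (pre-rhotic lowering): /i/ is a high vowel immediately before /r/, so it lowers to [e]. /i/ is a high vowel immediately before /r/, so it lowers to [e]. /teirvuvudoirpidu/ → teervuvudoerpidu.

teervuvudoerpidu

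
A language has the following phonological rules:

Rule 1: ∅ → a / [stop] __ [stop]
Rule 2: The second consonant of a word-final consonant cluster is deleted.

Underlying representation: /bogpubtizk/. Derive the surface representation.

Rule 1 (stop-cluster a-epenthesis): /g/ and /p/ form a stop–stop cluster, so [a] is inserted between them. /b/ and /t/ form a stop–stop cluster, so [a] is inserted between them. /bogpubtizk/ → bogapubatizk.
Rule 2 (final cluster simplification): /k/ is the second consonant of a word-final cluster /zk/, so it deletes. /bogapubatizk/ → bogapubatiz.

bogapubatiz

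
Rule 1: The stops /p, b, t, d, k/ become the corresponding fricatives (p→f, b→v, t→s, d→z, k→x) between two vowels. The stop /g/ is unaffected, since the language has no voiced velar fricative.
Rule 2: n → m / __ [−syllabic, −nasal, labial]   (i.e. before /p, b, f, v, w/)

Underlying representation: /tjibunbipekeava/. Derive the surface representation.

tjivumbifexeava

Rule 1 (intervocalic spirantization): /b/ is a stop between vowels /i/ and /u/, so it spirantizes to the fricative [v]. /p/ is a stop between vowels /i/ and /e/, so it spirantizes to the fricative [f]. /k/ is a stop between vowels /e/ and /e/, so it spirantizes to the fricative [x]. /tjibunbipekeava/ → tjivunbifexeava.
Rule 2 (nasal place assimilation): /n/ precedes the labial consonant /b/, so it assimilates in place to [m]. /tjivunbifexeava/ → tjivumbifexeava.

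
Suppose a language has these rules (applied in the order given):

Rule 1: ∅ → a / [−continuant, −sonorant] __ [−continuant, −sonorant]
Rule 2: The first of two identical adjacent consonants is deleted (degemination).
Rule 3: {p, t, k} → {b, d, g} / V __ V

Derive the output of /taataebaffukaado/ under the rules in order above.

taadaebafugaado

Rule 1 (stop-cluster a-epenthesis): no segment meets the environment; /taataebaffukaado/ is unchanged.
Rule 2 (degemination): /ff/ is a geminate; the first /f/ deletes. /taataebaffukaado/ → taataebafukaado.
Rule 3 (intervocalic voicing): /t/ is a voiceless stop between vowels /a/ and /a/, so it voices to [d]. /k/ is a voiceless stop between vowels /u/ and /a/, so it voices to [g]. /taataebafukaado/ → taadaebafugaado.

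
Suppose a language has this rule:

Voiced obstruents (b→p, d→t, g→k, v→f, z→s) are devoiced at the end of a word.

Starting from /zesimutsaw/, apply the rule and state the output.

No segment of /zesimutsaw/ meets the structural description of the rule, so the form surfaces unchanged.

zesimutsaw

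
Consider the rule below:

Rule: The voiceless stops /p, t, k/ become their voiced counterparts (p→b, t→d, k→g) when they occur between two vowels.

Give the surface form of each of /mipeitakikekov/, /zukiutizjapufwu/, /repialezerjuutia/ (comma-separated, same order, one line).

/mipeitakikekov/: /p/ is a voiceless stop between vowels /i/ and /e/, so it voices to [b]. /t/ is a voiceless stop between vowels /i/ and /a/, so it voices to [d]. /k/ is a voiceless stop between vowels /a/ and /i/, so it voices to [g]. /k/ is a voiceless stop between vowels /i/ and /e/, so it voices to [g]. /k/ is a voiceless stop between vowels /e/ and /o/, so it voices to [g]. → [mibeidagigegov].
/zukiutizjapufwu/: /k/ is a voiceless stop between vowels /u/ and /i/, so it voices to [g]. /t/ is a voiceless stop between vowels /u/ and /i/, so it voices to [d]. /p/ is a voiceless stop between vowels /a/ and /u/, so it voices to [b]. → [zugiudizjabufwu].
/repialezerjuutia/: /p/ is a voiceless stop between vowels /e/ and /i/, so it voices to [b]. /t/ is a voiceless stop between vowels /u/ and /i/, so it voices to [d]. → [rebialezerjuudia].

mibeidagigegov, zugiudizjabufwu, rebialezerjuudia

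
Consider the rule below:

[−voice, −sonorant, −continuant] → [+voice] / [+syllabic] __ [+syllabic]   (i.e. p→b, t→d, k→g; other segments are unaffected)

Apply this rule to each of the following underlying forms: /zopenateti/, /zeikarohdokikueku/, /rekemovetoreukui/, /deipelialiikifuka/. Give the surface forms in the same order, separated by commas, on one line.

zobenadedi, zeigarohdogiguegu, regemovedoreugui, deibelialiigifuga

/zopenateti/: /p/ is a voiceless stop between vowels /o/ and /e/, so it voices to [b]. /t/ is a voiceless stop between vowels /a/ and /e/, so it voices to [d]. /t/ is a voiceless stop between vowels /e/ and /i/, so it voices to [d]. → [zobenadedi].
/zeikarohdokikueku/: /k/ is a voiceless stop between vowels /i/ and /a/, so it voices to [g]. /k/ is a voiceless stop between vowels /o/ and /i/, so it voices to [g]. /k/ is a voiceless stop between vowels /i/ and /u/, so it voices to [g]. /k/ is a voiceless stop between vowels /e/ and /u/, so it voices to [g]. → [zeigarohdogiguegu].
/rekemovetoreukui/: /k/ is a voiceless stop between vowels /e/ and /e/, so it voices to [g]. /t/ is a voiceless stop between vowels /e/ and /o/, so it voices to [d]. /k/ is a voiceless stop between vowels /u/ and /u/, so it voices to [g]. → [regemovedoreugui].
/deipelialiikifuka/: /p/ is a voiceless stop between vowels /i/ and /e/, so it voices to [b]. /k/ is a voiceless stop between vowels /i/ and /i/, so it voices to [g]. /k/ is a voiceless stop between vowels /u/ and /a/, so it voices to [g]. → [deibelialiigifuga].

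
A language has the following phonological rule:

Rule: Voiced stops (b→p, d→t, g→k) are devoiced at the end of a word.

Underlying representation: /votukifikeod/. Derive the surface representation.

votukifikeot

/d/ is a voiced stop in word-final position, so it devoices to [t].
Surface form: [votukifikeot].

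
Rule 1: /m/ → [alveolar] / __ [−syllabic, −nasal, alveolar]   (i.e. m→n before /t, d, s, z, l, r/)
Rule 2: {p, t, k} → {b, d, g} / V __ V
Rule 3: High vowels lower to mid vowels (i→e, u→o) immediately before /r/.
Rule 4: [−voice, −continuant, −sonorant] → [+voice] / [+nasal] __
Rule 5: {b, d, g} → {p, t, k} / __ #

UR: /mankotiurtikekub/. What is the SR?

Rule 1 (nasal place assimilation): no segment meets the environment; /mankotiurtikekub/ is unchanged.
Rule 2 (intervocalic voicing): /t/ is a voiceless stop between vowels /o/ and /i/, so it voices to [d]. /k/ is a voiceless stop between vowels /i/ and /e/, so it voices to [g]. /k/ is a voiceless stop between vowels /e/ and /u/, so it voices to [g]. /mankotiurtikekub/ → mankodiurtigegub.
Rule 3 (pre-rhotic lowering): /u/ is a high vowel immediately before /r/, so it lowers to [o]. /mankodiurtigegub/ → mankodiortigegub.
Rule 4 (post-nasal voicing): /k/ is a voiceless stop immediately after the nasal /n/, so it voices to [g]. /mankodiortigegub/ → mangodiortigegub.
Rule 5 (final devoicing): /b/ is a voiced stop in word-final position, so it devoices to [p]. /mangodiortigegub/ → mangodiortigegup.

mangodiortigegup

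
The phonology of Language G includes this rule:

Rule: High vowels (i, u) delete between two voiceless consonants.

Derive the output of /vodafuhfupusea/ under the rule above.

vodafhfpsea

/u/ is a high vowel flanked by voiceless consonants /f/ and /h/, so it deletes.
/u/ is a high vowel flanked by voiceless consonants /f/ and /p/, so it deletes.
/u/ is a high vowel flanked by voiceless consonants /p/ and /s/, so it deletes.
Surface form: [vodafhfpsea].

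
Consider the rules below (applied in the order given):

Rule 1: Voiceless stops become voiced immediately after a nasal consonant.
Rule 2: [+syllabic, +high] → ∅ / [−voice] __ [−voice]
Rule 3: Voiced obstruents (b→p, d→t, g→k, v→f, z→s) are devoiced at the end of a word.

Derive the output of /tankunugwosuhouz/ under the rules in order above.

tangunugwoshous

Rule 1 (post-nasal voicing): /k/ is a voiceless stop immediately after the nasal /n/, so it voices to [g]. /tankunugwosuhouz/ → tangunugwosuhouz.
Rule 2 (high vowel syncope): /u/ is a high vowel flanked by voiceless consonants /s/ and /h/, so it deletes. /tangunugwosuhouz/ → tangunugwoshouz.
Rule 3 (final devoicing): /z/ is a voiced obstruent in word-final position, so it devoices to [s]. /tangunugwoshouz/ → tangunugwoshous.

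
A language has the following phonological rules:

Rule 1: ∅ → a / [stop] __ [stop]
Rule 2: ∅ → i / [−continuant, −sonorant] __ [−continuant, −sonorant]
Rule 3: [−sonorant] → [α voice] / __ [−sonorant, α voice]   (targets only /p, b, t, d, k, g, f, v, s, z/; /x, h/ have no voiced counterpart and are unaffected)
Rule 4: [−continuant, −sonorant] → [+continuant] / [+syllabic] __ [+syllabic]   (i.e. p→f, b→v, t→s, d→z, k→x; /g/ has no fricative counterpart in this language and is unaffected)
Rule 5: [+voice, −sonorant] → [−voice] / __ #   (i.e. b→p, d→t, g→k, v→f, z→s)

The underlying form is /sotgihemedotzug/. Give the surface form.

sosagihemezodzuk

Rule 1 (stop-cluster a-epenthesis): /t/ and /g/ form a stop–stop cluster, so [a] is inserted between them. /sotgihemedotzug/ → sotagihemedotzug.
Rule 2 (stop-cluster i-epenthesis): no segment meets the environment; /sotagihemedotzug/ is unchanged.
Rule 3 (regressive voicing assimilation): /t/ precedes the voiced obstruent /z/, so it voices to [d] by assimilation. /sotagihemedotzug/ → sotagihemedodzug.
Rule 4 (intervocalic spirantization): /t/ is a stop between vowels /o/ and /a/, so it spirantizes to the fricative [s]. /d/ is a stop between vowels /e/ and /o/, so it spirantizes to the fricative [z]. /sotagihemedodzug/ → sosagihemezodzug.
Rule 5 (final devoicing): /g/ is a voiced obstruent in word-final position, so it devoices to [k]. /sosagihemezodzug/ → sosagihemezodzuk.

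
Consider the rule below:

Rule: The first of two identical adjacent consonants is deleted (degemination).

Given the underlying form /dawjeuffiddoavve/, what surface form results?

/ff/ is a geminate; the first /f/ deletes.
/dd/ is a geminate; the first /d/ deletes.
/vv/ is a geminate; the first /v/ deletes.
The other instances of /d/, /w/, /j/, /f/, /v/ do not occur in the required environment and remain unchanged.
Surface form: [dawjeufidoave].

dawjeufidoave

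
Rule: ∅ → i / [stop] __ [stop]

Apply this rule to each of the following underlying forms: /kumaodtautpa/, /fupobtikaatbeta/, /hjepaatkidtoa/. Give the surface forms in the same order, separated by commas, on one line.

/kumaodtautpa/: /d/ and /t/ form a stop–stop cluster, so [i] is inserted between them. /t/ and /p/ form a stop–stop cluster, so [i] is inserted between them. → [kumaoditautipa].
/fupobtikaatbeta/: /b/ and /t/ form a stop–stop cluster, so [i] is inserted between them. /t/ and /b/ form a stop–stop cluster, so [i] is inserted between them. → [fupobitikaatibeta].
/hjepaatkidtoa/: /t/ and /k/ form a stop–stop cluster, so [i] is inserted between them. /d/ and /t/ form a stop–stop cluster, so [i] is inserted between them. → [hjepaatikiditoa].

kumaoditautipa, fupobitikaatibeta, hjepaatikiditoa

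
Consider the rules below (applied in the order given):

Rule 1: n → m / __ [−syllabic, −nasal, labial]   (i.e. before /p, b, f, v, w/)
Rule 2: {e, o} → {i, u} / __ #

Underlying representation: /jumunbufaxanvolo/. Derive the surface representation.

jumumbufaxamvolu

Rule 1 (nasal place assimilation): /n/ precedes the labial consonant /b/, so it assimilates in place to [m]. /n/ precedes the labial consonant /v/, so it assimilates in place to [m]. /jumunbufaxanvolo/ → jumumbufaxamvolo.
Rule 2 (final vowel raising): /o/ is a mid vowel in word-final position, so it raises to [u]. /jumumbufaxamvolo/ → jumumbufaxamvolu.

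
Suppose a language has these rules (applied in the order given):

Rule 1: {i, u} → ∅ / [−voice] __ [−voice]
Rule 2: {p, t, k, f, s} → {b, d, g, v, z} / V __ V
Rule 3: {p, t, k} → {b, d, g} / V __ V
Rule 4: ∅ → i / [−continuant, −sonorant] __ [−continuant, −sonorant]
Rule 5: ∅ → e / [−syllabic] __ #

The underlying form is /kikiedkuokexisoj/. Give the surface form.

Rule 1 (high vowel syncope): /i/ is a high vowel flanked by voiceless consonants /k/ and /k/, so it deletes. /i/ is a high vowel flanked by voiceless consonants /x/ and /s/, so it deletes. /kikiedkuokexisoj/ → kkiedkuokexsoj.
Rule 2 (intervocalic voicing): /k/ is a voiceless obstruent between vowels /o/ and /e/, so it voices to [g]. /kkiedkuokexsoj/ → kkiedkuogexsoj.
Rule 3 (intervocalic voicing): no segment meets the environment; /kkiedkuogexsoj/ is unchanged.
Rule 4 (stop-cluster i-epenthesis): /k/ and /k/ form a stop–stop cluster, so [i] is inserted between them. /d/ and /k/ form a stop–stop cluster, so [i] is inserted between them. /kkiedkuogexsoj/ → kikiedikuogexsoj.
Rule 5 (final e-epenthesis): the form ends in the consonant /j/, so [e] is inserted word-finally. /kikiedikuogexsoj/ → kikiedikuogexsoje.

kikiedikuogexsoje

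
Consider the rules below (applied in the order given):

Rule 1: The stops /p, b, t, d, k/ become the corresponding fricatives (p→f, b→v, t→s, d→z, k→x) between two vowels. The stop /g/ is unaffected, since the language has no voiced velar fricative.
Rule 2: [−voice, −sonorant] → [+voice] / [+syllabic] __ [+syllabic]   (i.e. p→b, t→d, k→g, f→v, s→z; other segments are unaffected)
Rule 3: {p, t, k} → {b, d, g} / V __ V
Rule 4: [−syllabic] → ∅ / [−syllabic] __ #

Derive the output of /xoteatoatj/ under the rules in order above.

xozeazoat

Rule 1 (intervocalic spirantization): /t/ is a stop between vowels /o/ and /e/, so it spirantizes to the fricative [s]. /t/ is a stop between vowels /a/ and /o/, so it spirantizes to the fricative [s]. /xoteatoatj/ → xoseasoatj.
Rule 2 (intervocalic voicing): /s/ is a voiceless obstruent between vowels /o/ and /e/, so it voices to [z]. /s/ is a voiceless obstruent between vowels /a/ and /o/, so it voices to [z]. /xoseasoatj/ → xozeazoatj.
Rule 3 (intervocalic voicing): no segment meets the environment; /xozeazoatj/ is unchanged.
Rule 4 (final cluster simplification): /j/ is the second consonant of a word-final cluster /tj/, so it deletes. /xozeazoatj/ → xozeazoat.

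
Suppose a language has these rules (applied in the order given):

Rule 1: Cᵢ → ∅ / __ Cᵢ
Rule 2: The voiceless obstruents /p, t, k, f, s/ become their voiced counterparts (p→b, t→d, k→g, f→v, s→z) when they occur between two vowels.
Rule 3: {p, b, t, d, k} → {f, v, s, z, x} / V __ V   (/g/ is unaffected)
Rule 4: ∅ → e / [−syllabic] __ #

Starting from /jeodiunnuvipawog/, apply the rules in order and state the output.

jeoziunuvivawoge

Rule 1 (degemination): /nn/ is a geminate; the first /n/ deletes. /jeodiunnuvipawog/ → jeodiunuvipawog.
Rule 2 (intervocalic voicing): /p/ is a voiceless obstruent between vowels /i/ and /a/, so it voices to [b]. /jeodiunuvipawog/ → jeodiunuvibawog.
Rule 3 (intervocalic spirantization): /d/ is a stop between vowels /o/ and /i/, so it spirantizes to the fricative [z]. /b/ is a stop between vowels /i/ and /a/, so it spirantizes to the fricative [v]. /jeodiunuvibawog/ → jeoziunuvivawog.
Rule 4 (final e-epenthesis): the form ends in the consonant /g/, so [e] is inserted word-finally. /jeoziunuvivawog/ → jeoziunuvivawoge.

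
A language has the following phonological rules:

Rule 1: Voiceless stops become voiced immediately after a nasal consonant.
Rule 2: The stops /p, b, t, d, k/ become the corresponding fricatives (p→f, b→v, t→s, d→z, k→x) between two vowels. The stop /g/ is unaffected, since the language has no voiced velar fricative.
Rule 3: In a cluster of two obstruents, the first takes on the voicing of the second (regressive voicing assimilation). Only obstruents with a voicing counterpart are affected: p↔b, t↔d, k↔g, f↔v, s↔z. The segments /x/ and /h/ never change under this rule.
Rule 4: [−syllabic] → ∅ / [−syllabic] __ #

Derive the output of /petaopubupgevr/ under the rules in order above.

pesaofuvubgev

Rule 1 (post-nasal voicing): no segment meets the environment; /petaopubupgevr/ is unchanged.
Rule 2 (intervocalic spirantization): /t/ is a stop between vowels /e/ and /a/, so it spirantizes to the fricative [s]. /p/ is a stop between vowels /o/ and /u/, so it spirantizes to the fricative [f]. /b/ is a stop between vowels /u/ and /u/, so it spirantizes to the fricative [v]. /petaopubupgevr/ → pesaofuvupgevr.
Rule 3 (regressive voicing assimilation): /p/ precedes the voiced obstruent /g/, so it voices to [b] by assimilation. /pesaofuvupgevr/ → pesaofuvubgevr.
Rule 4 (final cluster simplification): /r/ is the second consonant of a word-final cluster /vr/, so it deletes. /pesaofuvubgevr/ → pesaofuvubgev.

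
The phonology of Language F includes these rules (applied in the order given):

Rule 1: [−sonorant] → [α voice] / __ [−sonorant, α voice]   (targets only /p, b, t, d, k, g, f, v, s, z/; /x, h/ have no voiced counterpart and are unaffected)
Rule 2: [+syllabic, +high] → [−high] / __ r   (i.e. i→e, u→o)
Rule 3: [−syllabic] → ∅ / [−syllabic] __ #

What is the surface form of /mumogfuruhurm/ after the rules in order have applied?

mumokforuhor

Rule 1 (regressive voicing assimilation): /g/ precedes the voiceless obstruent /f/, so it devoices to [k] by assimilation. /mumogfuruhurm/ → mumokfuruhurm.
Rule 2 (pre-rhotic lowering): /u/ is a high vowel immediately before /r/, so it lowers to [o]. /u/ is a high vowel immediately before /r/, so it lowers to [o]. /mumokfuruhurm/ → mumokforuhorm.
Rule 3 (final cluster simplification): /m/ is the second consonant of a word-final cluster /rm/, so it deletes. /mumokforuhorm/ → mumokforuhor.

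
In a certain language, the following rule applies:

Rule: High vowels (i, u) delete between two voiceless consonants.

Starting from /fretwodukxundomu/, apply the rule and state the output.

No segment of /fretwodukxundomu/ meets the structural description of the rule, so the form surfaces unchanged.

fretwodukxundomu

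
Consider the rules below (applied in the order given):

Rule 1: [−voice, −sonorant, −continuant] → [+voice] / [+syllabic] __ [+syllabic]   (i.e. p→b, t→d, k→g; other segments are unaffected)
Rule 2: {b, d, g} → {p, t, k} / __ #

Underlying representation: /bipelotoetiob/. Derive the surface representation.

Rule 1 (intervocalic voicing): /p/ is a voiceless stop between vowels /i/ and /e/, so it voices to [b]. /t/ is a voiceless stop between vowels /o/ and /o/, so it voices to [d]. /t/ is a voiceless stop between vowels /e/ and /i/, so it voices to [d]. /bipelotoetiob/ → bibelodoediob.
Rule 2 (final devoicing): /b/ is a voiced stop in word-final position, so it devoices to [p]. /bibelodoediob/ → bibelodoediop.

bibelodoediop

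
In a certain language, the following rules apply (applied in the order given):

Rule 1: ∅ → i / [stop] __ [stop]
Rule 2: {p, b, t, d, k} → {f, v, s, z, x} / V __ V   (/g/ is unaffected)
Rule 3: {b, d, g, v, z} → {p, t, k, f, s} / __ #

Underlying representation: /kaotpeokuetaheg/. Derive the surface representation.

Rule 1 (stop-cluster i-epenthesis): /t/ and /p/ form a stop–stop cluster, so [i] is inserted between them. /kaotpeokuetaheg/ → kaotipeokuetaheg.
Rule 2 (intervocalic spirantization): /t/ is a stop between vowels /o/ and /i/, so it spirantizes to the fricative [s]. /p/ is a stop between vowels /i/ and /e/, so it spirantizes to the fricative [f]. /k/ is a stop between vowels /o/ and /u/, so it spirantizes to the fricative [x]. /t/ is a stop between vowels /e/ and /a/, so it spirantizes to the fricative [s]. /kaotipeokuetaheg/ → kaosifeoxuesaheg.
Rule 3 (final devoicing): /g/ is a voiced obstruent in word-final position, so it devoices to [k]. /kaosifeoxuesaheg/ → kaosifeoxuesahek.

kaosifeoxuesahek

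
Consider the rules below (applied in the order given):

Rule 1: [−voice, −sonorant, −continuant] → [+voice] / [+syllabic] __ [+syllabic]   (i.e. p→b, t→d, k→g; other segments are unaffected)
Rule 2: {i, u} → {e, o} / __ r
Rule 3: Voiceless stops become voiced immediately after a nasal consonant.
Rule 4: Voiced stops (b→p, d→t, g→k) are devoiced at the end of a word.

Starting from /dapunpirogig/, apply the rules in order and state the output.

dabunberogik

Rule 1 (intervocalic voicing): /p/ is a voiceless stop between vowels /a/ and /u/, so it voices to [b]. /dapunpirogig/ → dabunpirogig.
Rule 2 (pre-rhotic lowering): /i/ is a high vowel immediately before /r/, so it lowers to [e]. /dabunpirogig/ → dabunperogig.
Rule 3 (post-nasal voicing): /p/ is a voiceless stop immediately after the nasal /n/, so it voices to [b]. /dabunperogig/ → dabunberogig.
Rule 4 (final devoicing): /g/ is a voiced stop in word-final position, so it devoices to [k]. /dabunberogig/ → dabunberogik.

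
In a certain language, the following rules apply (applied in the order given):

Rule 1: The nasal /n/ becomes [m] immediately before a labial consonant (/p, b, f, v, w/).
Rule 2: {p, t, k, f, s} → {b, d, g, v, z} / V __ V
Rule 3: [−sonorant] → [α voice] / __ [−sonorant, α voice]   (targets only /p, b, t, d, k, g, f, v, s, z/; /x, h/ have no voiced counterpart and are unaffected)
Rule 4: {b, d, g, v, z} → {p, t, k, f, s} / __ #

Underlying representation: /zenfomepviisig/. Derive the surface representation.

Rule 1 (nasal place assimilation): /n/ precedes the labial consonant /f/, so it assimilates in place to [m]. /zenfomepviisig/ → zemfomepviisig.
Rule 2 (intervocalic voicing): /s/ is a voiceless obstruent between vowels /i/ and /i/, so it voices to [z]. /zemfomepviisig/ → zemfomepviizig.
Rule 3 (regressive voicing assimilation): /p/ precedes the voiced obstruent /v/, so it voices to [b] by assimilation. /zemfomepviizig/ → zemfomebviizig.
Rule 4 (final devoicing): /g/ is a voiced obstruent in word-final position, so it devoices to [k]. /zemfomebviizig/ → zemfomebviizik.

zemfomebviizik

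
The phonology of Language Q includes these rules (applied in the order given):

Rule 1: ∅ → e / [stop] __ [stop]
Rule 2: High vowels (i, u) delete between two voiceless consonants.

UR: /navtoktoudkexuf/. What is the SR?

Rule 1 (stop-cluster e-epenthesis): /k/ and /t/ form a stop–stop cluster, so [e] is inserted between them. /d/ and /k/ form a stop–stop cluster, so [e] is inserted between them. /navtoktoudkexuf/ → navtoketoudekexuf.
Rule 2 (high vowel syncope): /u/ is a high vowel flanked by voiceless consonants /x/ and /f/, so it deletes. /navtoketoudekexuf/ → navtoketoudekexf.

navtoketoudekexf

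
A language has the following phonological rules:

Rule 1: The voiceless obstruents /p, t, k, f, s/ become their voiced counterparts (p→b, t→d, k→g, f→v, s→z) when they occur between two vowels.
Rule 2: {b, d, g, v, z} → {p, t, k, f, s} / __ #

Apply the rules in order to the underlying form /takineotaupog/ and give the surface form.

tagineodaubok

Rule 1 (intervocalic voicing): /k/ is a voiceless obstruent between vowels /a/ and /i/, so it voices to [g]. /t/ is a voiceless obstruent between vowels /o/ and /a/, so it voices to [d]. /p/ is a voiceless obstruent between vowels /u/ and /o/, so it voices to [b]. /takineotaupog/ → tagineodaubog.
Rule 2 (final devoicing): /g/ is a voiced obstruent in word-final position, so it devoices to [k]. /tagineodaubog/ → tagineodaubok.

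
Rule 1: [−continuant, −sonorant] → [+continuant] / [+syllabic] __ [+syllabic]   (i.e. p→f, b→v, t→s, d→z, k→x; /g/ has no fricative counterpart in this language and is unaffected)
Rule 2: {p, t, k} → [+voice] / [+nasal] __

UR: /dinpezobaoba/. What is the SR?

dinbezovaova

Rule 1 (intervocalic spirantization): /b/ is a stop between vowels /o/ and /a/, so it spirantizes to the fricative [v]. /b/ is a stop between vowels /o/ and /a/, so it spirantizes to the fricative [v]. /dinpezobaoba/ → dinpezovaova.
Rule 2 (post-nasal voicing): /p/ is a voiceless stop immediately after the nasal /n/, so it voices to [b]. /dinpezovaova/ → dinbezovaova.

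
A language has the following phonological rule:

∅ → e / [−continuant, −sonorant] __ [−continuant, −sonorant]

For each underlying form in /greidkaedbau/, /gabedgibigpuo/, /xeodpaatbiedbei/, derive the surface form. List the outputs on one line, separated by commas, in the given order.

/greidkaedbau/: /d/ and /k/ form a stop–stop cluster, so [e] is inserted between them. /d/ and /b/ form a stop–stop cluster, so [e] is inserted between them. → [greidekaedebau].
/gabedgibigpuo/: /d/ and /g/ form a stop–stop cluster, so [e] is inserted between them. /g/ and /p/ form a stop–stop cluster, so [e] is inserted between them. → [gabedegibigepuo].
/xeodpaatbiedbei/: /d/ and /p/ form a stop–stop cluster, so [e] is inserted between them. /t/ and /b/ form a stop–stop cluster, so [e] is inserted between them. /d/ and /b/ form a stop–stop cluster, so [e] is inserted between them. → [xeodepaatebiedebei].

greidekaedebau, gabedegibigepuo, xeodepaatebiedebei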